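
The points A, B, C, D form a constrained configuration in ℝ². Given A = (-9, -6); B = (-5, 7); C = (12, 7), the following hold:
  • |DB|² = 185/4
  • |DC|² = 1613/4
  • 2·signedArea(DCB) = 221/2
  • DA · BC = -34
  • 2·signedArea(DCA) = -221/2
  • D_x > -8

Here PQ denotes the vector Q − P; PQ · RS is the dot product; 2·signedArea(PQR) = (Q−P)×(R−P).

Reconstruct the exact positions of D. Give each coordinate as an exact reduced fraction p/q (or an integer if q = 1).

1. D_x = -7  [2·signedArea(DCA) = -221/2 ∩ DA · BC = -34]
2. D_y = 1/2  [2·signedArea(DCA) = -221/2 ∩ DA · BC = -34]
   → D = (-7, 1/2)

D = (-7, 1/2)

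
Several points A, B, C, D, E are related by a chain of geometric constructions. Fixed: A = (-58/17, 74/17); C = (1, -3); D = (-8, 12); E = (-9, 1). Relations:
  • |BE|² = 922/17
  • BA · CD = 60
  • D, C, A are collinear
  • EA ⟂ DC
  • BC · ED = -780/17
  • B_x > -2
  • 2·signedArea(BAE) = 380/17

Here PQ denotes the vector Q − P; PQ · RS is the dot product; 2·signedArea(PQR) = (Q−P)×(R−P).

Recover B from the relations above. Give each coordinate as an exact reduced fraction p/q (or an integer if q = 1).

B = (-28/17, 24/17)

1. B_x = -28/17  [BA · CD = 60 ∩ BC · ED = -780/17]
2. B_y = 24/17  [BA · CD = 60 ∩ BC · ED = -780/17]
   → B = (-28/17, 24/17)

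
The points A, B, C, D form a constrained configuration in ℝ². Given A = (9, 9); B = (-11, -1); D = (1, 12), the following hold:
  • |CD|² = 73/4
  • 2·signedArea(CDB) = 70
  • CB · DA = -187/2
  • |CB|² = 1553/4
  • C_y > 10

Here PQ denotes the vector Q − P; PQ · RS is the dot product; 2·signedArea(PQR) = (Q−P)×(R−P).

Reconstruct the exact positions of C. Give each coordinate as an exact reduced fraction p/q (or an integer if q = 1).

1. C_x = 5  [2·signedArea(CDB) = 70 ∩ CB · DA = -187/2]
2. C_y = 21/2  [2·signedArea(CDB) = 70 ∩ CB · DA = -187/2]
   → C = (5, 21/2)

C = (5, 21/2)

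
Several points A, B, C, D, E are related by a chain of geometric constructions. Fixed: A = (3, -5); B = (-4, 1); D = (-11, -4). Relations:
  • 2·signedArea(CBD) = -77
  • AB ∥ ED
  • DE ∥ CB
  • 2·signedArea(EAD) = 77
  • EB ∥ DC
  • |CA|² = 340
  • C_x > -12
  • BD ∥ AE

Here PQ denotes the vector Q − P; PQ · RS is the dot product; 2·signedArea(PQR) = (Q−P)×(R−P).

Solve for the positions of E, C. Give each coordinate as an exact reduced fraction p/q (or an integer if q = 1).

C = (-11, 7)
E = (-4, -10)

1. E_x = -4  [AB ∥ ED ∩ BD ∥ AE]
2. E_y = -10  [AB ∥ ED ∩ BD ∥ AE]
   → E = (-4, -10)
3. C_x = -11  [DE ∥ CB ∩ EB ∥ DC]
4. C_y = 7  [DE ∥ CB ∩ EB ∥ DC]
   → C = (-11, 7)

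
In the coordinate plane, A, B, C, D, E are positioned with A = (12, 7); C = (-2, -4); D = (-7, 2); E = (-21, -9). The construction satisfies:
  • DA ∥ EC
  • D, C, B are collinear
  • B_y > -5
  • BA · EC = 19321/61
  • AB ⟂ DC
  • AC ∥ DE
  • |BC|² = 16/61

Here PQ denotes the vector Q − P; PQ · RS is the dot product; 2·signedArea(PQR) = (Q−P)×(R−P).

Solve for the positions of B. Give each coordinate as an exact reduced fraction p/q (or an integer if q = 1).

B = (-102/61, -268/61)

1. B_x = -102/61  [D, C, B are collinear ∩ AB ⟂ DC]
2. B_y = -268/61  [D, C, B are collinear ∩ AB ⟂ DC]
   → B = (-102/61, -268/61)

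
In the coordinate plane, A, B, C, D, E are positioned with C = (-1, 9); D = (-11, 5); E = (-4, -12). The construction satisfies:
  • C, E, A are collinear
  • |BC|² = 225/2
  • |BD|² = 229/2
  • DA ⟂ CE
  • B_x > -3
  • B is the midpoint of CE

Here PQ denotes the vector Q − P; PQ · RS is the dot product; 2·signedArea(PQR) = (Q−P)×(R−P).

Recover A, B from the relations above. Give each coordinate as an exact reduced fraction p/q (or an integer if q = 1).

1. A_x = -44/25  [C, E, A are collinear ∩ DA ⟂ CE]
2. A_y = 92/25  [C, E, A are collinear ∩ DA ⟂ CE]
   → A = (-44/25, 92/25)
3. B_x = -5/2  [B is the midpoint of CE]
4. B_y = -3/2  [B is the midpoint of CE]
   → B = (-5/2, -3/2)

A = (-44/25, 92/25)
B = (-5/2, -3/2)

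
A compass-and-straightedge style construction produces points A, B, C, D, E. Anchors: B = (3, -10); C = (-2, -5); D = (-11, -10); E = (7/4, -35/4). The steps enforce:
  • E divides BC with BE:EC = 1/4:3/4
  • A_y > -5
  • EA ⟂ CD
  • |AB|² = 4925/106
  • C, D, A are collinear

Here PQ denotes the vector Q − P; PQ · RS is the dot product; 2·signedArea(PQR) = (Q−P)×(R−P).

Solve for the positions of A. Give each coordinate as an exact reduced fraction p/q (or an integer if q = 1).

1. A_x = -77/106  [C, D, A are collinear ∩ EA ⟂ CD]
2. A_y = -455/106  [C, D, A are collinear ∩ EA ⟂ CD]
   → A = (-77/106, -455/106)

A = (-77/106, -455/106)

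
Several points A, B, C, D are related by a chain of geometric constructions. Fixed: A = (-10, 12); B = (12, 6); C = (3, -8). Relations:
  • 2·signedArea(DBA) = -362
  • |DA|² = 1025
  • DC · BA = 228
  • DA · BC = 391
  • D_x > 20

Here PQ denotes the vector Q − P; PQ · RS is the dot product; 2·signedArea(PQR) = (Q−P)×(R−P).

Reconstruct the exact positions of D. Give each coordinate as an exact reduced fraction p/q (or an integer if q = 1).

D = (21, 20)

1. D_x = 21  [DC · BA = 228 ∩ DA · BC = 391]
2. D_y = 20  [DC · BA = 228 ∩ DA · BC = 391]
   → D = (21, 20)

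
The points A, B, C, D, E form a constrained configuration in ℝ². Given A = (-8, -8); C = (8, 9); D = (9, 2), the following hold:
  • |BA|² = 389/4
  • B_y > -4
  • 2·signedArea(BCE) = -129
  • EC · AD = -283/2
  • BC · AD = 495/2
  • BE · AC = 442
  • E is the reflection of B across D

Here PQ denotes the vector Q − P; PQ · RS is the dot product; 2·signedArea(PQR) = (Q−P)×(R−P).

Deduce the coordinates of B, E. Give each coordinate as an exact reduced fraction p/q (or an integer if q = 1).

B = (1/2, -3)
E = (35/2, 7)

1. B_x = 1/2  [line -17·x + -10·y + -43/2 = 0 ∩ |BA|² = 389/4]
2. B_y = -3  [line -17·x + -10·y + -43/2 = 0 ∩ |BA|² = 389/4]
   → B = (1/2, -3)
3. E_x = 35/2  [BE · AC = 442 ∩ E is the reflection of B across D]
4. E_y = 7  [BE · AC = 442 ∩ E is the reflection of B across D]
   → E = (35/2, 7)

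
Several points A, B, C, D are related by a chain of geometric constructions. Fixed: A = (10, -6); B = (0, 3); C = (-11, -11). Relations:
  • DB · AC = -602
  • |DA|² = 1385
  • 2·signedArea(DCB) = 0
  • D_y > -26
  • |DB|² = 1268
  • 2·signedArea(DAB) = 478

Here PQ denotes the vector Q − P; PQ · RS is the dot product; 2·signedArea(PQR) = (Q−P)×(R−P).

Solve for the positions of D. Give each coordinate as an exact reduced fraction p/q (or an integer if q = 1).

1. D_x = -22  [2·signedArea(DCB) = 0 ∩ DB · AC = -602]
2. D_y = -25  [2·signedArea(DCB) = 0 ∩ DB · AC = -602]
   → D = (-22, -25)

D = (-22, -25)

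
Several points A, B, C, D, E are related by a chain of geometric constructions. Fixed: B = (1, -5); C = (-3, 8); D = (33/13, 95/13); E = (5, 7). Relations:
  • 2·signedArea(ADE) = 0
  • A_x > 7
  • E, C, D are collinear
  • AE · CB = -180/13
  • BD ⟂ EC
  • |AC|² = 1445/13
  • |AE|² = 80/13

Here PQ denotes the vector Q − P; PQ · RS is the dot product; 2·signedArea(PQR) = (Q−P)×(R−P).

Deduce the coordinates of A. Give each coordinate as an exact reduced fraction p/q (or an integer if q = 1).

A = (97/13, 87/13)

1. A_x = 97/13  [2·signedArea(ADE) = 0 ∩ AE · CB = -180/13]
2. A_y = 87/13  [2·signedArea(ADE) = 0 ∩ AE · CB = -180/13]
   → A = (97/13, 87/13)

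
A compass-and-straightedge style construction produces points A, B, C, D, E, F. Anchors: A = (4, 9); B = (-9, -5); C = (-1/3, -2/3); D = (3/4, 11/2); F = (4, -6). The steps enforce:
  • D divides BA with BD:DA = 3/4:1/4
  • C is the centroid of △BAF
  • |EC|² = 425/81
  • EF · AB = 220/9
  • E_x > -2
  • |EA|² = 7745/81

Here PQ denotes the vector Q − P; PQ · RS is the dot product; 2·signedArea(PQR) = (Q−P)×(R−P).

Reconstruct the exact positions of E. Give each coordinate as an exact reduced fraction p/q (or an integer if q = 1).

E = (-16/9, 10/9)

1. E_x = -16/9  [line 13·x + 14·y + 68/9 = 0 ∩ |EA|² = 7745/81]
2. E_y = 10/9  [line 13·x + 14·y + 68/9 = 0 ∩ |EA|² = 7745/81]
   → E = (-16/9, 10/9)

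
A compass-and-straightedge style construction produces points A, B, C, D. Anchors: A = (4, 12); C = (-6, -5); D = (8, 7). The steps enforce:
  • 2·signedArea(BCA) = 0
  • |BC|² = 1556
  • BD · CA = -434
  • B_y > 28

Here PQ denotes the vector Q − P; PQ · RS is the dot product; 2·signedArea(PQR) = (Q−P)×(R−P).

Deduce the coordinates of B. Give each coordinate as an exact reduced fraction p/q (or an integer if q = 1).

B = (14, 29)

1. B_x = 14  [2·signedArea(BCA) = 0 ∩ BD · CA = -434]
2. B_y = 29  [2·signedArea(BCA) = 0 ∩ BD · CA = -434]
   → B = (14, 29)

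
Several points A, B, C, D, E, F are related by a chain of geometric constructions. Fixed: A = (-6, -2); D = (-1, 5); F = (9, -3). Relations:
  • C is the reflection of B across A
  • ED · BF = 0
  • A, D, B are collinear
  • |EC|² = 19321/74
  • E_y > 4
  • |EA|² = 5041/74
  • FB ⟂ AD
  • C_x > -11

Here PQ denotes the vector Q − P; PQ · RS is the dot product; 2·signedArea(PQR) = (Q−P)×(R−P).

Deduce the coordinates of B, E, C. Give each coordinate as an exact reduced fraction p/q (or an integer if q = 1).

1. B_x = -52/37  [A, D, B are collinear ∩ FB ⟂ AD]
2. B_y = 164/37  [A, D, B are collinear ∩ FB ⟂ AD]
   → B = (-52/37, 164/37)
3. E_x = -89/74  [line -385/37·x + 275/37·y + -1760/37 = 0 ∩ |EA|² = 5041/74]
4. E_y = 349/74  [line -385/37·x + 275/37·y + -1760/37 = 0 ∩ |EA|² = 5041/74]
   → E = (-89/74, 349/74)
5. C_x = -392/37  [C is the reflection of B across A]
6. C_y = -312/37  [C is the reflection of B across A]
   → C = (-392/37, -312/37)

B = (-52/37, 164/37)
C = (-392/37, -312/37)
E = (-89/74, 349/74)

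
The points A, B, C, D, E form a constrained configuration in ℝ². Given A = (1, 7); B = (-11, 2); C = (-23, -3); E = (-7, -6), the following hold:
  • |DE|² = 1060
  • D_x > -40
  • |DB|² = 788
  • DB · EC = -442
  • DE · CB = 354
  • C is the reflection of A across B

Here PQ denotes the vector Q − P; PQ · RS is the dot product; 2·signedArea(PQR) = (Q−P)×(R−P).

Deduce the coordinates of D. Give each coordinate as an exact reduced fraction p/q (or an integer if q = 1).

D = (-39, 0)

1. D_x = -39  [DB · EC = -442 ∩ DE · CB = 354]
2. D_y = 0  [DB · EC = -442 ∩ DE · CB = 354]
   → D = (-39, 0)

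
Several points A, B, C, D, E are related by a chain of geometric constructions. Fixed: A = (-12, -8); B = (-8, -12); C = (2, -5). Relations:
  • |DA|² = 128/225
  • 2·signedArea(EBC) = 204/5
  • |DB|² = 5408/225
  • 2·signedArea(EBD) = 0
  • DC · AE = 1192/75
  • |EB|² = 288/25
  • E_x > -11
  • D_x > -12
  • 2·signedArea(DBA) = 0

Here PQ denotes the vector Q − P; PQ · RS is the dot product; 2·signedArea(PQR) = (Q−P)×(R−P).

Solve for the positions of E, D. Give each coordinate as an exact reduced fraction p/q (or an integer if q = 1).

1. D_x = -172/15  [line -4·x + -4·y + -80 = 0 ∩ |DA|² = 128/225]
2. D_y = -128/15  [line -4·x + -4·y + -80 = 0 ∩ |DA|² = 128/225]
   → D = (-172/15, -128/15)
3. E_x = -52/5  [2·signedArea(EBD) = 0 ∩ DC · AE = 1192/75]
4. E_y = -48/5  [2·signedArea(EBD) = 0 ∩ DC · AE = 1192/75]
   → E = (-52/5, -48/5)

D = (-172/15, -128/15)
E = (-52/5, -48/5)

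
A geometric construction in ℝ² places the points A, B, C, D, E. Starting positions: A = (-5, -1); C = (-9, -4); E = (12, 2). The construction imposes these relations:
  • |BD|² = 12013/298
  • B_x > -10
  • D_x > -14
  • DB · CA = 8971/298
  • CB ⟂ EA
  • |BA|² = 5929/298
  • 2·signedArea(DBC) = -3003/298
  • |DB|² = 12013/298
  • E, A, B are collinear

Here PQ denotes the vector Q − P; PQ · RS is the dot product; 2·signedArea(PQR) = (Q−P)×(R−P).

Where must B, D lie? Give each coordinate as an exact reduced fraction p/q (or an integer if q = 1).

1. B_x = -2799/298  [E, A, B are collinear ∩ CB ⟂ EA]
2. B_y = -529/298  [E, A, B are collinear ∩ CB ⟂ EA]
   → B = (-2799/298, -529/298)
3. D_x = -13  [2·signedArea(DBC) = -3003/298 ∩ DB · CA = 8971/298]
4. D_y = -7  [2·signedArea(DBC) = -3003/298 ∩ DB · CA = 8971/298]
   → D = (-13, -7)

B = (-2799/298, -529/298)
D = (-13, -7)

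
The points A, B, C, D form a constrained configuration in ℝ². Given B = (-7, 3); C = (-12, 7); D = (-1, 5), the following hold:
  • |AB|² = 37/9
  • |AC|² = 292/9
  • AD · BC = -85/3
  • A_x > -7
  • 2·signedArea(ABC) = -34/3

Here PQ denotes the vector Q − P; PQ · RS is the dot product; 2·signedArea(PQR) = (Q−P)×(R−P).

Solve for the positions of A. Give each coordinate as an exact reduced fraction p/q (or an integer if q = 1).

1. A_x = -20/3  [2·signedArea(ABC) = -34/3 ∩ AD · BC = -85/3]
2. A_y = 5  [2·signedArea(ABC) = -34/3 ∩ AD · BC = -85/3]
   → A = (-20/3, 5)

A = (-20/3, 5)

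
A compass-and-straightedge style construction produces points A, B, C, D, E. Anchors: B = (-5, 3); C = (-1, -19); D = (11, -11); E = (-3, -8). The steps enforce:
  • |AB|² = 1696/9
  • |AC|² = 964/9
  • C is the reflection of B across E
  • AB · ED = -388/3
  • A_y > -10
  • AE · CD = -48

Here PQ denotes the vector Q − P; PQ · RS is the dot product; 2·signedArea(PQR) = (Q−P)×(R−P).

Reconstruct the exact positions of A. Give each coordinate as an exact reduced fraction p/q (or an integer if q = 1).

1. A_x = 5/3  [AE · CD = -48 ∩ AB · ED = -388/3]
2. A_y = -9  [AE · CD = -48 ∩ AB · ED = -388/3]
   → A = (5/3, -9)

A = (5/3, -9)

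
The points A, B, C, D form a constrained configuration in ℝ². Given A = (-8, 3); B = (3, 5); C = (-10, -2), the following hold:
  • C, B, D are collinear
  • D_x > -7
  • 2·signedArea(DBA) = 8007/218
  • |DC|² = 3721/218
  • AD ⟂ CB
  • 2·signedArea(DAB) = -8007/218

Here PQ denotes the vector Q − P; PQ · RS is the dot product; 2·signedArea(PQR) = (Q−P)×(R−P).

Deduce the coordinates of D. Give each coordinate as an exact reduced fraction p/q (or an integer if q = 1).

D = (-1387/218, -9/218)

1. D_x = -1387/218  [C, B, D are collinear ∩ AD ⟂ CB]
2. D_y = -9/218  [C, B, D are collinear ∩ AD ⟂ CB]
   → D = (-1387/218, -9/218)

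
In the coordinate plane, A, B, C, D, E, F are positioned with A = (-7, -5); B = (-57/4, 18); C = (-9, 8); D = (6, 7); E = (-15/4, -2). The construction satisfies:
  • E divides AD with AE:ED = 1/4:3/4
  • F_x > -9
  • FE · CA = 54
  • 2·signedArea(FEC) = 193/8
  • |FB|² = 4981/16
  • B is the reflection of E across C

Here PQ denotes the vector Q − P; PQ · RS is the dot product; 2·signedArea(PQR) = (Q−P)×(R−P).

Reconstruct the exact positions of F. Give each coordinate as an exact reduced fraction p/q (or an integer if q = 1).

F = (-8, 3/2)

1. F_x = -8  [FE · CA = 54 ∩ 2·signedArea(FEC) = 193/8]
2. F_y = 3/2  [FE · CA = 54 ∩ 2·signedArea(FEC) = 193/8]
   → F = (-8, 3/2)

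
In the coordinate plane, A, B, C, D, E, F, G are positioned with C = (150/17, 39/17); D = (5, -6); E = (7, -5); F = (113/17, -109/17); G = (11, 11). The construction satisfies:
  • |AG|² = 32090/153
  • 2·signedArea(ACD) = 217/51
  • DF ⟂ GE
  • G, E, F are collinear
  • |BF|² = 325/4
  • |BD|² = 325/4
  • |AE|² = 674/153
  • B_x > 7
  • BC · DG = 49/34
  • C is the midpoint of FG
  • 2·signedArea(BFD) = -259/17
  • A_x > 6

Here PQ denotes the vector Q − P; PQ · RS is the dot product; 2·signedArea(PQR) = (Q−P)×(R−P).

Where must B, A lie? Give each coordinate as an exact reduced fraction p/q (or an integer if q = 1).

A = (118/17, -148/51)
B = (8, 5/2)

1. B_x = 8  [2·signedArea(BFD) = -259/17 ∩ BC · DG = 49/34]
2. B_y = 5/2  [2·signedArea(BFD) = -259/17 ∩ BC · DG = 49/34]
   → B = (8, 5/2)
3. A_x = 118/17  [line 141/17·x + -65/17·y + -206/3 = 0 ∩ |AE|² = 674/153]
4. A_y = -148/51  [line 141/17·x + -65/17·y + -206/3 = 0 ∩ |AE|² = 674/153]
   → A = (118/17, -148/51)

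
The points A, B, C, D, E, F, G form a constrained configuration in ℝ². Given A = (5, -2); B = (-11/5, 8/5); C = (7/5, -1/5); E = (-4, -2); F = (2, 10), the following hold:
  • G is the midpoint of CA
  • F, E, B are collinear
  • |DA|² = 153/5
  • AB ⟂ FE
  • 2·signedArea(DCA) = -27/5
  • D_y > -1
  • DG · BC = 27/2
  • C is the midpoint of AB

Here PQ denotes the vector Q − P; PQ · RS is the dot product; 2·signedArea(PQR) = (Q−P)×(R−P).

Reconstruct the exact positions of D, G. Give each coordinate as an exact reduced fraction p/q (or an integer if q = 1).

D = (-2/5, -4/5)
G = (16/5, -11/10)

1. D_x = -2/5  [line 9/5·x + 18/5·y + 18/5 = 0 ∩ |DA|² = 153/5]
2. D_y = -4/5  [line 9/5·x + 18/5·y + 18/5 = 0 ∩ |DA|² = 153/5]
   → D = (-2/5, -4/5)
3. G_x = 16/5  [G is the midpoint of CA]
4. G_y = -11/10  [G is the midpoint of CA]
   → G = (16/5, -11/10)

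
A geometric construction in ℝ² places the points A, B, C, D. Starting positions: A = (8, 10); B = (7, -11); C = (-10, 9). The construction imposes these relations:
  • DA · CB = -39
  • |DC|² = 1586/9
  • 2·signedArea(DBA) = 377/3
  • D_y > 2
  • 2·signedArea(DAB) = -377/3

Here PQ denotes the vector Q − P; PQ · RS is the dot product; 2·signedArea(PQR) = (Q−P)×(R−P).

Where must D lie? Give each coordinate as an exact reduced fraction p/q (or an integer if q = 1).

D = (5/3, 8/3)

1. D_x = 5/3  [2·signedArea(DBA) = 377/3 ∩ DA · CB = -39]
2. D_y = 8/3  [2·signedArea(DBA) = 377/3 ∩ DA · CB = -39]
   → D = (5/3, 8/3)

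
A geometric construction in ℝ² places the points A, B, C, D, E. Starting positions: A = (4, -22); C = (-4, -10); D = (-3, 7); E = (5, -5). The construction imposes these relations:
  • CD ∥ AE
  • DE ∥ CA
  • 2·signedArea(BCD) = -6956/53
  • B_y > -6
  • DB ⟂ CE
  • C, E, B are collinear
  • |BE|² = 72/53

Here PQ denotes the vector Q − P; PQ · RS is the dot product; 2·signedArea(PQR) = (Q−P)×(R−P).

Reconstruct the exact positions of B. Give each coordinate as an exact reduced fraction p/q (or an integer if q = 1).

B = (211/53, -295/53)

1. B_x = 211/53  [C, E, B are collinear ∩ DB ⟂ CE]
2. B_y = -295/53  [C, E, B are collinear ∩ DB ⟂ CE]
   → B = (211/53, -295/53)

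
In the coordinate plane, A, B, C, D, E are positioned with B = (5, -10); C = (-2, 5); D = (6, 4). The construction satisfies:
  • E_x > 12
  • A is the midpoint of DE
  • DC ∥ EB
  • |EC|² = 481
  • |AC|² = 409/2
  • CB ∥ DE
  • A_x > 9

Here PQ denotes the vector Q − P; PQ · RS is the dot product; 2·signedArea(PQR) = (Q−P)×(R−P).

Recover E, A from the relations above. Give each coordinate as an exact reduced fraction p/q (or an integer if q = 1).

A = (19/2, -7/2)
E = (13, -11)

1. E_x = 13  [DC ∥ EB ∩ CB ∥ DE]
2. E_y = -11  [DC ∥ EB ∩ CB ∥ DE]
   → E = (13, -11)
3. A_x = 19/2  [A is the midpoint of DE]
4. A_y = -7/2  [A is the midpoint of DE]
   → A = (19/2, -7/2)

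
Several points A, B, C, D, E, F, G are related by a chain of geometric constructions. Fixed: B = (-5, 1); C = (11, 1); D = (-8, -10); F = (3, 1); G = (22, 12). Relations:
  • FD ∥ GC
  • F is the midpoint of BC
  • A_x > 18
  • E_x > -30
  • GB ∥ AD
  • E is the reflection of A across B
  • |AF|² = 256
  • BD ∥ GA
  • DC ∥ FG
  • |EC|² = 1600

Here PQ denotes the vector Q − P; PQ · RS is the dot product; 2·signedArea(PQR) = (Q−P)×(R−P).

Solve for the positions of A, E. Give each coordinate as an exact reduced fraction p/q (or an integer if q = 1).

1. A_x = 19  [GB ∥ AD ∩ BD ∥ GA]
2. A_y = 1  [GB ∥ AD ∩ BD ∥ GA]
   → A = (19, 1)
3. E_x = -29  [E is the reflection of A across B]
4. E_y = 1  [E is the reflection of A across B]
   → E = (-29, 1)

A = (19, 1)
E = (-29, 1)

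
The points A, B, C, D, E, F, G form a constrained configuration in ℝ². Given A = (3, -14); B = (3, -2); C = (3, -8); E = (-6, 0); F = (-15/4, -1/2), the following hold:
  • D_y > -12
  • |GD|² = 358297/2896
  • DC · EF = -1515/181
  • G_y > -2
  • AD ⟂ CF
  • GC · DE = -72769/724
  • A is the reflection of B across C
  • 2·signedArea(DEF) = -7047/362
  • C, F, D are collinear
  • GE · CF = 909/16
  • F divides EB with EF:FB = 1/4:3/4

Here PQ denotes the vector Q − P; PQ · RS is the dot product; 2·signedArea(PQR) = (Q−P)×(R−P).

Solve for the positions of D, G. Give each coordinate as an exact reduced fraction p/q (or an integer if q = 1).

1. D_x = 1083/181  [C, F, D are collinear ∩ AD ⟂ CF]
2. D_y = -2048/181  [C, F, D are collinear ∩ AD ⟂ CF]
   → D = (1083/181, -2048/181)
3. G_x = 3/4  [GC · DE = -72769/724 ∩ GE · CF = 909/16]
4. G_y = -3/2  [GC · DE = -72769/724 ∩ GE · CF = 909/16]
   → G = (3/4, -3/2)

D = (1083/181, -2048/181)
G = (3/4, -3/2)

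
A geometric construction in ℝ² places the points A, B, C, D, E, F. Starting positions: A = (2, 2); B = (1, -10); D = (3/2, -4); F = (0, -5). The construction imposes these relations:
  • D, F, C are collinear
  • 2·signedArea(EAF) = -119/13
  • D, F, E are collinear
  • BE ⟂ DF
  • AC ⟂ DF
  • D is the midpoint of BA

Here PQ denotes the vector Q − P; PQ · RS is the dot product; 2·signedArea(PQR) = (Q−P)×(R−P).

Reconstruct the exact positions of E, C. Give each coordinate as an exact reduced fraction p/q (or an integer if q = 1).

C = (60/13, -25/13)
E = (-21/13, -79/13)

1. E_x = -21/13  [D, F, E are collinear ∩ BE ⟂ DF]
2. E_y = -79/13  [D, F, E are collinear ∩ BE ⟂ DF]
   → E = (-21/13, -79/13)
3. C_x = 60/13  [D, F, C are collinear ∩ AC ⟂ DF]
4. C_y = -25/13  [D, F, C are collinear ∩ AC ⟂ DF]
   → C = (60/13, -25/13)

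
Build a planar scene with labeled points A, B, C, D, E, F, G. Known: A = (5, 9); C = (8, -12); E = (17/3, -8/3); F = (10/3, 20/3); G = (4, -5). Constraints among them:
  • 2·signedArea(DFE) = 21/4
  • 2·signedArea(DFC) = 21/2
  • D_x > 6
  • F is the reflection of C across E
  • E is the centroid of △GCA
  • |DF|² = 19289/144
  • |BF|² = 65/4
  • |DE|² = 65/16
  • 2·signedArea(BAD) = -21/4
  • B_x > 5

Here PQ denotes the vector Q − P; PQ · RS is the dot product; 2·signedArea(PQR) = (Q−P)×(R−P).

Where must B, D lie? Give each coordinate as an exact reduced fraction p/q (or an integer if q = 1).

1. D_x = 20/3  [line 56/3·x + 14/3·y + -623/6 = 0 ∩ |DE|² = 65/16]
2. D_y = -53/12  [line 56/3·x + 14/3·y + -623/6 = 0 ∩ |DE|² = 65/16]
   → D = (20/3, -53/12)
3. B_x = 16/3  [line 161/12·x + 5/3·y + -461/6 = 0 ∩ |BF|² = 65/4]
4. B_y = 19/6  [line 161/12·x + 5/3·y + -461/6 = 0 ∩ |BF|² = 65/4]
   → B = (16/3, 19/6)

B = (16/3, 19/6)
D = (20/3, -53/12)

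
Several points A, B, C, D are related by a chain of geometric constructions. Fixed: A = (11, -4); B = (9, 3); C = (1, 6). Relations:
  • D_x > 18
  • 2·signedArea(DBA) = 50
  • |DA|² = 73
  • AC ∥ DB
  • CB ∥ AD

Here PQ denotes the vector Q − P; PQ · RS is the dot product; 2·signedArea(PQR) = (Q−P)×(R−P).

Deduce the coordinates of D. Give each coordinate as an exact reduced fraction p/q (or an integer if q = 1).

1. D_x = 19  [AC ∥ DB ∩ CB ∥ AD]
2. D_y = -7  [AC ∥ DB ∩ CB ∥ AD]
   → D = (19, -7)

D = (19, -7)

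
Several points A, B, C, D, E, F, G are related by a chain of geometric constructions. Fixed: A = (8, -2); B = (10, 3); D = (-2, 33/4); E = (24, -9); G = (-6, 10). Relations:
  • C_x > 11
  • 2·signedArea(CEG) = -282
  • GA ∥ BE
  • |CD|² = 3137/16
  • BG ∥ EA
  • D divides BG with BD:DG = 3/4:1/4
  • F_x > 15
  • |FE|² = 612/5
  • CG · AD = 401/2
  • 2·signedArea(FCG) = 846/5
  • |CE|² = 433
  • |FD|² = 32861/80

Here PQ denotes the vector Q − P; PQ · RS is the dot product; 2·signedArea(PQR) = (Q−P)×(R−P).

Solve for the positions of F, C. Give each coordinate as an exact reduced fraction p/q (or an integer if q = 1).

C = (12, 8)
F = (78/5, -9/5)

1. C_x = 12  [2·signedArea(CEG) = -282 ∩ CG · AD = 401/2]
2. C_y = 8  [2·signedArea(CEG) = -282 ∩ CG · AD = 401/2]
   → C = (12, 8)
3. F_x = 78/5  [line -2·x + -18·y + -6/5 = 0 ∩ |FD|² = 32861/80]
4. F_y = -9/5  [line -2·x + -18·y + -6/5 = 0 ∩ |FD|² = 32861/80]
   → F = (78/5, -9/5)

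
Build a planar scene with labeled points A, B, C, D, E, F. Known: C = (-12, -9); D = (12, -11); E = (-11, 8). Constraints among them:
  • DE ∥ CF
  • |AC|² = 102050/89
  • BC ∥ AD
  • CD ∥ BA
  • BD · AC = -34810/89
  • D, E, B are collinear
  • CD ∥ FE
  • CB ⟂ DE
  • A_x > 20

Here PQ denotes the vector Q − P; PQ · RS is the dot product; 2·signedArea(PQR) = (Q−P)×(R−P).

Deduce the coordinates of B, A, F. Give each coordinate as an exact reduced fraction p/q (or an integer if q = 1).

A = (1847/89, -36/89)
B = (-289/89, 142/89)
F = (-35, 10)

1. B_x = -289/89  [D, E, B are collinear ∩ CB ⟂ DE]
2. B_y = 142/89  [D, E, B are collinear ∩ CB ⟂ DE]
   → B = (-289/89, 142/89)
3. A_x = 1847/89  [BC ∥ AD ∩ CD ∥ BA]
4. A_y = -36/89  [BC ∥ AD ∩ CD ∥ BA]
   → A = (1847/89, -36/89)
5. F_x = -35  [CD ∥ FE ∩ DE ∥ CF]
6. F_y = 10  [CD ∥ FE ∩ DE ∥ CF]
   → F = (-35, 10)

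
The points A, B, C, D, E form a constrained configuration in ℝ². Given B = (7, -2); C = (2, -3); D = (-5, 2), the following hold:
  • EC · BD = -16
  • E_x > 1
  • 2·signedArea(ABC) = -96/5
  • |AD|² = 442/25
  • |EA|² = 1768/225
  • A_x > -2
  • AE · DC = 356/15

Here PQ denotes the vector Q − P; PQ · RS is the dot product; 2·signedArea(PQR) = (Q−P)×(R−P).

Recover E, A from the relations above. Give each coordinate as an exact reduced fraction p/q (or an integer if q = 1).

A = (-6/5, 1/5)
E = (4/3, -1)

1. A_x = -6/5  [line 1·x + -5·y + 11/5 = 0 ∩ |AD|² = 442/25]
2. A_y = 1/5  [line 1·x + -5·y + 11/5 = 0 ∩ |AD|² = 442/25]
   → A = (-6/5, 1/5)
3. E_x = 4/3  [EC · BD = -16 ∩ AE · DC = 356/15]
4. E_y = -1  [EC · BD = -16 ∩ AE · DC = 356/15]
   → E = (4/3, -1)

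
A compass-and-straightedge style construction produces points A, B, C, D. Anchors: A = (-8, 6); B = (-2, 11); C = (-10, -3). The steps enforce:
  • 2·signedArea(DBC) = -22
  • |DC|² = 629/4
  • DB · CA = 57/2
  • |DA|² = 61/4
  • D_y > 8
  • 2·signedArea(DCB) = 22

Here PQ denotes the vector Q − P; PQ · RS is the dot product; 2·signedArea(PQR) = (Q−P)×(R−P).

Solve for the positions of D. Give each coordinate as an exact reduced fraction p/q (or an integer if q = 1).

1. D_x = -5  [2·signedArea(DCB) = 22 ∩ DB · CA = 57/2]
2. D_y = 17/2  [2·signedArea(DCB) = 22 ∩ DB · CA = 57/2]
   → D = (-5, 17/2)

D = (-5, 17/2)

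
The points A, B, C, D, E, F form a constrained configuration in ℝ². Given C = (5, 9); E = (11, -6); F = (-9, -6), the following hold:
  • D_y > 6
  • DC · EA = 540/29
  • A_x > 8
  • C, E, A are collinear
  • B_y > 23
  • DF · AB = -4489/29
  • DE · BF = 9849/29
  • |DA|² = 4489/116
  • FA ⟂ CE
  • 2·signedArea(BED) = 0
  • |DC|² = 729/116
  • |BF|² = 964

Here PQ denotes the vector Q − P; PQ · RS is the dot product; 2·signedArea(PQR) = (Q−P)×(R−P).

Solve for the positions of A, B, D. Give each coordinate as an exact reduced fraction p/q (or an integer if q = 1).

1. A_x = 239/29  [C, E, A are collinear ∩ FA ⟂ CE]
2. A_y = 26/29  [C, E, A are collinear ∩ FA ⟂ CE]
   → A = (239/29, 26/29)
3. D_x = 172/29  [line 80/29·x + -200/29·y + 860/29 = 0 ∩ |DA|² = 4489/116]
4. D_y = 387/58  [line 80/29·x + -200/29·y + 860/29 = 0 ∩ |DA|² = 4489/116]
   → D = (172/29, 387/58)
5. B_x = -1  [2·signedArea(BED) = 0 ∩ DF · AB = -4489/29]
6. B_y = 24  [2·signedArea(BED) = 0 ∩ DF · AB = -4489/29]
   → B = (-1, 24)

A = (239/29, 26/29)
B = (-1, 24)
D = (172/29, 387/58)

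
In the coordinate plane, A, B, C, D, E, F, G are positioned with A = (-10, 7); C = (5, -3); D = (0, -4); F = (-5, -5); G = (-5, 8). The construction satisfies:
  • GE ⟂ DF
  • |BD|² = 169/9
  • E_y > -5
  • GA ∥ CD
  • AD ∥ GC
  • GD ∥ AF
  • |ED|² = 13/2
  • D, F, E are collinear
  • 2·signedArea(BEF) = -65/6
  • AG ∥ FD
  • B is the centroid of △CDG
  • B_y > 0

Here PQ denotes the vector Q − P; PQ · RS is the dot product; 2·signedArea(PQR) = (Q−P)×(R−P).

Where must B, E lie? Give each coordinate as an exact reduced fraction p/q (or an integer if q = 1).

1. B_x = 0  [B is the centroid of △CDG]
2. B_y = 1/3  [B is the centroid of △CDG]
   → B = (0, 1/3)
3. E_x = -5/2  [D, F, E are collinear ∩ GE ⟂ DF]
4. E_y = -9/2  [D, F, E are collinear ∩ GE ⟂ DF]
   → E = (-5/2, -9/2)

B = (0, 1/3)
E = (-5/2, -9/2)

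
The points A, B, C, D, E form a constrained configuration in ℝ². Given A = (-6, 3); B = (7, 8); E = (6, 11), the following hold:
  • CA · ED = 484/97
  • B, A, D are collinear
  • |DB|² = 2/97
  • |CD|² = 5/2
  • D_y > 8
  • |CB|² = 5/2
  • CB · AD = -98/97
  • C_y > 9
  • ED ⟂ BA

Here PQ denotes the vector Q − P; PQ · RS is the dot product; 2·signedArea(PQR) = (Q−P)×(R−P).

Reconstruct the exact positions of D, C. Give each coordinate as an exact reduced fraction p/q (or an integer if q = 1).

C = (13/2, 19/2)
D = (692/97, 781/97)

1. D_x = 692/97  [B, A, D are collinear ∩ ED ⟂ BA]
2. D_y = 781/97  [B, A, D are collinear ∩ ED ⟂ BA]
   → D = (692/97, 781/97)
3. C_x = 13/2  [CA · ED = 484/97 ∩ CB · AD = -98/97]
4. C_y = 19/2  [CA · ED = 484/97 ∩ CB · AD = -98/97]
   → C = (13/2, 19/2)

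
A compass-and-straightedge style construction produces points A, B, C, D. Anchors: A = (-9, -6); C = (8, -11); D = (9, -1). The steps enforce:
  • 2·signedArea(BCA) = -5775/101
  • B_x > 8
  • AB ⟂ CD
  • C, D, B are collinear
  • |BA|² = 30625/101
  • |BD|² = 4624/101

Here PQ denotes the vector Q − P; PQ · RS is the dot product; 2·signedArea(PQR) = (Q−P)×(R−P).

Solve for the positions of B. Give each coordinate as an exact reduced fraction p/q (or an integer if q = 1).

1. B_x = 841/101  [C, D, B are collinear ∩ AB ⟂ CD]
2. B_y = -781/101  [C, D, B are collinear ∩ AB ⟂ CD]
   → B = (841/101, -781/101)

B = (841/101, -781/101)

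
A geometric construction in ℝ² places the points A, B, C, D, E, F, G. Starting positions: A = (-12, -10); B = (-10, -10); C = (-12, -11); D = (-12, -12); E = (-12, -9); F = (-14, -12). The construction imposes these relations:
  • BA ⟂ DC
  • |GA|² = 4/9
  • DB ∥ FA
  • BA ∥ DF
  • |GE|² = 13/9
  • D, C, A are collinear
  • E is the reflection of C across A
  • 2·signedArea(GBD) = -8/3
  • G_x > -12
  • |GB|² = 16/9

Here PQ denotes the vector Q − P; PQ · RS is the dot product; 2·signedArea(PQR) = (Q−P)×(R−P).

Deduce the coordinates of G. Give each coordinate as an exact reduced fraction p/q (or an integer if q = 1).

G = (-34/3, -10)

1. G_x = -34/3  [line 2·x + -2·y + 8/3 = 0 ∩ |GA|² = 4/9]
2. G_y = -10  [line 2·x + -2·y + 8/3 = 0 ∩ |GA|² = 4/9]
   → G = (-34/3, -10)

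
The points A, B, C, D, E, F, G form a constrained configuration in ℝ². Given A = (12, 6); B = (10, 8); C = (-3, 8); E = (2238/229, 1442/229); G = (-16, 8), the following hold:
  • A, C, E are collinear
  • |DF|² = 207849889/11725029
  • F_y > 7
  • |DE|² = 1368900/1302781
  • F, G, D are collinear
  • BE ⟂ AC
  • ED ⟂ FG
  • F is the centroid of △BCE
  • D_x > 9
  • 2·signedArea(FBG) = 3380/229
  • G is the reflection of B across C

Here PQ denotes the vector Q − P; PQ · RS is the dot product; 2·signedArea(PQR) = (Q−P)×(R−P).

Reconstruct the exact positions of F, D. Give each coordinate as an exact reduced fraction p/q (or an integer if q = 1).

D = (12767082/1302781, 9538508/1302781)
F = (3841/687, 1702/229)

1. F_x = 3841/687  [F is the centroid of △BCE]
2. F_y = 1702/229  [F is the centroid of △BCE]
   → F = (3841/687, 1702/229)
3. D_x = 12767082/1302781  [F, G, D are collinear ∩ ED ⟂ FG]
4. D_y = 9538508/1302781  [F, G, D are collinear ∩ ED ⟂ FG]
   → D = (12767082/1302781, 9538508/1302781)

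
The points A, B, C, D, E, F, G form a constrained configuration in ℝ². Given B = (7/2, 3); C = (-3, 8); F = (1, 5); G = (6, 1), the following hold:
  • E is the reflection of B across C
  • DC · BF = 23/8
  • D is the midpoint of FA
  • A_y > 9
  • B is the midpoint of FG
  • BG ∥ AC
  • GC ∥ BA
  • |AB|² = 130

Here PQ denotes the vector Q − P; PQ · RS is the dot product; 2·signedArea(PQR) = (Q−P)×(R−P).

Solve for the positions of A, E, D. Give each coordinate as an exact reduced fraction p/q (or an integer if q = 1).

A = (-11/2, 10)
D = (-9/4, 15/2)
E = (-19/2, 13)

1. A_x = -11/2  [BG ∥ AC ∩ GC ∥ BA]
2. A_y = 10  [BG ∥ AC ∩ GC ∥ BA]
   → A = (-11/2, 10)
3. E_x = -19/2  [E is the reflection of B across C]
4. E_y = 13  [E is the reflection of B across C]
   → E = (-19/2, 13)
5. D_x = -9/4  [D is the midpoint of FA]
6. D_y = 15/2  [D is the midpoint of FA]
   → D = (-9/4, 15/2)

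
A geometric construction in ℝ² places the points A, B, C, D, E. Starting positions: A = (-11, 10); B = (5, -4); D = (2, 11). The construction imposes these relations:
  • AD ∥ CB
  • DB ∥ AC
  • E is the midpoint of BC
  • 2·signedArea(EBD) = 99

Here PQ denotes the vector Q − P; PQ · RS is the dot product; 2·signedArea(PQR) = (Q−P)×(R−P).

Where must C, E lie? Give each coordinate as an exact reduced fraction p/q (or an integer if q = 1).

1. C_x = -8  [AD ∥ CB ∩ DB ∥ AC]
2. C_y = -5  [AD ∥ CB ∩ DB ∥ AC]
   → C = (-8, -5)
3. E_x = -3/2  [E is the midpoint of BC]
4. E_y = -9/2  [E is the midpoint of BC]
   → E = (-3/2, -9/2)

C = (-8, -5)
E = (-3/2, -9/2)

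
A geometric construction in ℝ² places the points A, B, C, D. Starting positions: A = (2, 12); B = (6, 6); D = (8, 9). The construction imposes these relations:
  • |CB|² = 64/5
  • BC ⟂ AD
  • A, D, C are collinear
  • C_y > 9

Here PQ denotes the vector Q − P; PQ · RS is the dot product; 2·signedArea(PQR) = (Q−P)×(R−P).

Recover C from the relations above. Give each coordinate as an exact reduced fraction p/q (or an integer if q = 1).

1. C_x = 38/5  [A, D, C are collinear ∩ BC ⟂ AD]
2. C_y = 46/5  [A, D, C are collinear ∩ BC ⟂ AD]
   → C = (38/5, 46/5)

C = (38/5, 46/5)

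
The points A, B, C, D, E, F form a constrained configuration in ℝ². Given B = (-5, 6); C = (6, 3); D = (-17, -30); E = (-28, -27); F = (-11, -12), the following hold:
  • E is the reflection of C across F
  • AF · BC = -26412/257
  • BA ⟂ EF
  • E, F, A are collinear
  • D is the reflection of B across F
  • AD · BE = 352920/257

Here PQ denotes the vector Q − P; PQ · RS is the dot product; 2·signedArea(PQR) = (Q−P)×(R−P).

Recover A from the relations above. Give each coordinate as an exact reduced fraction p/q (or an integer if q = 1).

A = (335/257, -294/257)

1. A_x = 335/257  [E, F, A are collinear ∩ BA ⟂ EF]
2. A_y = -294/257  [E, F, A are collinear ∩ BA ⟂ EF]
   → A = (335/257, -294/257)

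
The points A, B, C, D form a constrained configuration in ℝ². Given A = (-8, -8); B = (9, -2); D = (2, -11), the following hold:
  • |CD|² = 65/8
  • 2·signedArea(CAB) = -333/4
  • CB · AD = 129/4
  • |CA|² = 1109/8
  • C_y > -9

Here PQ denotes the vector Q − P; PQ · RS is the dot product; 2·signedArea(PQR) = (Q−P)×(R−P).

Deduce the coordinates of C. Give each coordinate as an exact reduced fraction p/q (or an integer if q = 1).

C = (15/4, -35/4)

1. C_x = 15/4  [2·signedArea(CAB) = -333/4 ∩ CB · AD = 129/4]
2. C_y = -35/4  [2·signedArea(CAB) = -333/4 ∩ CB · AD = 129/4]
   → C = (15/4, -35/4)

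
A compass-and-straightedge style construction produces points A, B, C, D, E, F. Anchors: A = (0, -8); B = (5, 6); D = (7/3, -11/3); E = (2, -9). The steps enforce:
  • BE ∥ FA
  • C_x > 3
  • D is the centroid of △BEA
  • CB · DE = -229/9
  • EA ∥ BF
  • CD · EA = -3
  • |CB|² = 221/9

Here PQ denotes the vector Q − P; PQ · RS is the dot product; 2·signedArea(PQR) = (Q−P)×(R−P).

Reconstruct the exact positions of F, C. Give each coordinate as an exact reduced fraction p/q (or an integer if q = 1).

1. F_x = 3  [BE ∥ FA ∩ EA ∥ BF]
2. F_y = 7  [BE ∥ FA ∩ EA ∥ BF]
   → F = (3, 7)
3. C_x = 10/3  [CB · DE = -229/9 ∩ CD · EA = -3]
4. C_y = 4/3  [CB · DE = -229/9 ∩ CD · EA = -3]
   → C = (10/3, 4/3)

C = (10/3, 4/3)
F = (3, 7)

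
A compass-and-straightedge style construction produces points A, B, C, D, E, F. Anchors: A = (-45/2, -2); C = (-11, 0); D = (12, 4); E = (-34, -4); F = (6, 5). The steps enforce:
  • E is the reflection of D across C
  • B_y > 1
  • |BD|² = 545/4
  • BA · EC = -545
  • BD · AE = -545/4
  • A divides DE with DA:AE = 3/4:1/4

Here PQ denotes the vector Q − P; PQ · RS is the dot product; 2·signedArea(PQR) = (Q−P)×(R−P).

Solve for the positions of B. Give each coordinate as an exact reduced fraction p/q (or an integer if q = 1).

1. B_x = 1/2  [line -23·x + -4·y + 39/2 = 0 ∩ |BD|² = 545/4]
2. B_y = 2  [line -23·x + -4·y + 39/2 = 0 ∩ |BD|² = 545/4]
   → B = (1/2, 2)

B = (1/2, 2)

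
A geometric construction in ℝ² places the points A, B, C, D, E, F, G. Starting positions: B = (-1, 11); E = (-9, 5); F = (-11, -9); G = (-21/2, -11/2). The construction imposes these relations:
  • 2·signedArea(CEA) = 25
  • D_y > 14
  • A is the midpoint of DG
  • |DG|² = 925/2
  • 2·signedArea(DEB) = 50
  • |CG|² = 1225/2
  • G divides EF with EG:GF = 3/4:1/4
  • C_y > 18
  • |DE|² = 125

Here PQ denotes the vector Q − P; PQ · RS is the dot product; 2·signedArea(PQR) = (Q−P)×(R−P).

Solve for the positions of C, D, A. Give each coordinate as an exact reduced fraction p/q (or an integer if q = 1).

1. D_x = -4  [line -6·x + 8·y + -144 = 0 ∩ |DG|² = 925/2]
2. D_y = 15  [line -6·x + 8·y + -144 = 0 ∩ |DG|² = 925/2]
   → D = (-4, 15)
3. A_x = -29/4  [A is the midpoint of DG]
4. A_y = 19/4  [A is the midpoint of DG]
   → A = (-29/4, 19/4)
5. C_x = -7  [line 1/4·x + 7/4·y + -63/2 = 0 ∩ |CG|² = 1225/2]
6. C_y = 19  [line 1/4·x + 7/4·y + -63/2 = 0 ∩ |CG|² = 1225/2]
   → C = (-7, 19)

A = (-29/4, 19/4)
C = (-7, 19)
D = (-4, 15)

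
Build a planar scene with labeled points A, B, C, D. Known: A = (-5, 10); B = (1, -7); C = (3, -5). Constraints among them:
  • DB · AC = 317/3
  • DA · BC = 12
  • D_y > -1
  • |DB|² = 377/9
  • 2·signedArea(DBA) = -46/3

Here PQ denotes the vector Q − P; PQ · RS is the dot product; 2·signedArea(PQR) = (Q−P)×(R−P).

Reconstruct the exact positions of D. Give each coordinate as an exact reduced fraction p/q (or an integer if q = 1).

1. D_x = -1/3  [2·signedArea(DBA) = -46/3 ∩ DA · BC = 12]
2. D_y = -2/3  [2·signedArea(DBA) = -46/3 ∩ DA · BC = 12]
   → D = (-1/3, -2/3)

D = (-1/3, -2/3)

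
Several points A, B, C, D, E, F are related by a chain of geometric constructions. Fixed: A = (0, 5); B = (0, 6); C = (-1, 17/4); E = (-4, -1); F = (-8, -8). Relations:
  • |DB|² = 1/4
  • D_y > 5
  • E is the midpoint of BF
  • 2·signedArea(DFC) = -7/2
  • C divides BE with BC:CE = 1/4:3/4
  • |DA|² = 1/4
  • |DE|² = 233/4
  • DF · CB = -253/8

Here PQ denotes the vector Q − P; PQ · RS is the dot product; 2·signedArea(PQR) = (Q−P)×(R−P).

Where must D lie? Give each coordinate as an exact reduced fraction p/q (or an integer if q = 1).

D = (0, 11/2)

1. D_x = 0  [2·signedArea(DFC) = -7/2 ∩ DF · CB = -253/8]
2. D_y = 11/2  [2·signedArea(DFC) = -7/2 ∩ DF · CB = -253/8]
   → D = (0, 11/2)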